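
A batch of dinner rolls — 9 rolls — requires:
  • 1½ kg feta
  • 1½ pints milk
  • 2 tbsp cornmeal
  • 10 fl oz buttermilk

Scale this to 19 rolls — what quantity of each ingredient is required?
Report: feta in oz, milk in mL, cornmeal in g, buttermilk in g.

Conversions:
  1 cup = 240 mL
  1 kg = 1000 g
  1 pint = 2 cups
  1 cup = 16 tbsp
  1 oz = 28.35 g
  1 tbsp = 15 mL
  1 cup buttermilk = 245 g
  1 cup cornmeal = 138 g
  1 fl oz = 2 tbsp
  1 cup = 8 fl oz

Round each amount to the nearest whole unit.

feta: 112 oz; milk: 1520 mL; cornmeal: 36 g; buttermilk: 647 g

Scaling factor: 19/9.
feta: 1.5 kg × 19/9 × 1000 g/kg ÷ 28.35 g/oz ≈ 112 oz
milk: 1.5 pint × 19/9 × 2 cup/pint × 240 mL/cup = 1520 mL
cornmeal: 2 tbsp × 19/9 ÷ 16 tbsp/cup × 138 g/cup ≈ 36 g
buttermilk: 10 fl oz × 19/9 ÷ 8 fl oz/cup × 245 g/cup ≈ 647 g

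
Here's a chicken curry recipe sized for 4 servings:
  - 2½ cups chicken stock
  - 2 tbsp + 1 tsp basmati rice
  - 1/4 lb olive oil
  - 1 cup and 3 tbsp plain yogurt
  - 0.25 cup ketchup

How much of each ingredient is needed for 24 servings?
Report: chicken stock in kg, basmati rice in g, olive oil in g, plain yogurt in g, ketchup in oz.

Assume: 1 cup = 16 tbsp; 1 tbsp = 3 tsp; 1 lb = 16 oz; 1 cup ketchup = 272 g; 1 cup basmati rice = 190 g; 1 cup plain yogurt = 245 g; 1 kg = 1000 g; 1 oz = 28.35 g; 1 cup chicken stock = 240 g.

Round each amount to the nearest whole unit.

chicken stock: 4 kg; basmati rice: 166 g; olive oil: 680 g; plain yogurt: 1746 g; ketchup: 14 oz

Scaling factor: 24/4 = 6.
chicken stock: 2.5 cup × 6 × 240 g/cup ÷ 1000 g/kg ≈ 4 kg
basmati rice: (2 tbsp + 1 tsp = 7/3 tbsp) × 6 ÷ 16 tbsp/cup × 190 g/cup ≈ 166 g
olive oil: 0.25 lb × 6 × 16 oz/lb × 28.35 g/oz ≈ 680 g
plain yogurt: (1 cup + 3 tbsp = 1.1875 cup) × 6 × 245 g/cup ≈ 1746 g
ketchup: 0.25 cup × 6 × 272 g/cup ÷ 28.35 g/oz ≈ 14 oz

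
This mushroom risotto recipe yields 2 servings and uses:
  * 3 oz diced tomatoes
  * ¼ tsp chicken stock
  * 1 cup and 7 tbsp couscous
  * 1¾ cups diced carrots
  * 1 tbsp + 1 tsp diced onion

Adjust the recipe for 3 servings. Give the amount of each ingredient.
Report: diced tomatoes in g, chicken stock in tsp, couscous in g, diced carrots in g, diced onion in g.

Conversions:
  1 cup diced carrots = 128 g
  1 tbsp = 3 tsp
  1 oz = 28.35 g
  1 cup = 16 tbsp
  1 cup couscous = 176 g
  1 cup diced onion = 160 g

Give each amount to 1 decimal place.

diced tomatoes: 127.6 g; chicken stock: 0.4 tsp; couscous: 379.5 g; diced carrots: 336.0 g; diced onion: 20.0 g

Scaling factor: 3/2 = 1.5.
diced tomatoes: 3 oz × 3/2 × 28.35 g/oz ≈ 127.6 g
chicken stock: 0.25 tsp × 3/2 ≈ 0.4 tsp
couscous: (1 cup + 7 tbsp = 1.4375 cup) × 3/2 × 176 g/cup = 379.5 g
diced carrots: 1.75 cup × 3/2 × 128 g/cup = 336.0 g
diced onion: (1 tbsp + 1 tsp = 4/3 tbsp) × 3/2 ÷ 16 tbsp/cup × 160 g/cup = 20.0 g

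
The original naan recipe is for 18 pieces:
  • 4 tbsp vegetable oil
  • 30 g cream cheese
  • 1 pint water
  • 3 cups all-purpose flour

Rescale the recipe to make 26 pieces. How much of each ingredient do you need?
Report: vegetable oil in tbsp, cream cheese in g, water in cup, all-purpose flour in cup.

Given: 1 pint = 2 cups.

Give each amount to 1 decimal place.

vegetable oil: 5.8 tbsp; cream cheese: 43.3 g; water: 2.9 cup; all-purpose flour: 4.3 cup

Scaling factor: 26/18 = 13/9.
vegetable oil: 4 tbsp × 13/9 ≈ 5.8 tbsp
cream cheese: 30 g × 13/9 ≈ 43.3 g
water: 1 pint × 13/9 × 2 cup/pint ≈ 2.9 cup
all-purpose flour: 3 cup × 13/9 ≈ 4.3 cup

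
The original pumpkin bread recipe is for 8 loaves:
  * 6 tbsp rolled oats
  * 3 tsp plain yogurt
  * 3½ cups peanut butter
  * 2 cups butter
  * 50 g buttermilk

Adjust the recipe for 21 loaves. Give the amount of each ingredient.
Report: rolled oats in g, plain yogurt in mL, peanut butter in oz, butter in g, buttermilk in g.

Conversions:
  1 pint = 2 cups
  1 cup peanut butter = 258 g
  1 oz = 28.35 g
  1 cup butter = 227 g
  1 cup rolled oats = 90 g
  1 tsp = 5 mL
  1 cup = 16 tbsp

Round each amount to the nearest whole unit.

Scaling factor: 21/8 = 2.625.
rolled oats: 6 tbsp × 21/8 ÷ 16 tbsp/cup × 90 g/cup ≈ 89 g
plain yogurt: 3 tsp × 21/8 × 5 mL/tsp ≈ 39 mL
peanut butter: 3.5 cup × 21/8 × 258 g/cup ÷ 28.35 g/oz ≈ 84 oz
butter: 2 cup × 21/8 × 227 g/cup ≈ 1192 g
buttermilk: 50 g × 21/8 ≈ 131 g

rolled oats: 89 g; plain yogurt: 39 mL; peanut butter: 84 oz; butter: 1192 g; buttermilk: 131 g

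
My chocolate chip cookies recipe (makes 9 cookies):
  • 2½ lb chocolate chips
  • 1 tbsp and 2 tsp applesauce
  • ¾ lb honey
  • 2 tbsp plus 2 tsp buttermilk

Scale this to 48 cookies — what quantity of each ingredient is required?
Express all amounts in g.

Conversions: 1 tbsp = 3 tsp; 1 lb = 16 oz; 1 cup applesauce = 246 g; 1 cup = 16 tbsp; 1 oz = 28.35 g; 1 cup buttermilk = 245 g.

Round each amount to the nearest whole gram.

Scaling factor: 48/9 = 16/3.
chocolate chips: 2.5 lb × 16/3 × 16 oz/lb × 28.35 g/oz = 6048 g
applesauce: (1 tbsp + 2 tsp = 5/3 tbsp) × 16/3 ÷ 16 tbsp/cup × 246 g/cup ≈ 137 g
honey: 0.75 lb × 16/3 × 16 oz/lb × 28.35 g/oz ≈ 1814 g
buttermilk: (2 tbsp + 2 tsp = 8/3 tbsp) × 16/3 ÷ 16 tbsp/cup × 245 g/cup ≈ 218 g

chocolate chips: 6048 g; applesauce: 137 g; honey: 1814 g; buttermilk: 218 g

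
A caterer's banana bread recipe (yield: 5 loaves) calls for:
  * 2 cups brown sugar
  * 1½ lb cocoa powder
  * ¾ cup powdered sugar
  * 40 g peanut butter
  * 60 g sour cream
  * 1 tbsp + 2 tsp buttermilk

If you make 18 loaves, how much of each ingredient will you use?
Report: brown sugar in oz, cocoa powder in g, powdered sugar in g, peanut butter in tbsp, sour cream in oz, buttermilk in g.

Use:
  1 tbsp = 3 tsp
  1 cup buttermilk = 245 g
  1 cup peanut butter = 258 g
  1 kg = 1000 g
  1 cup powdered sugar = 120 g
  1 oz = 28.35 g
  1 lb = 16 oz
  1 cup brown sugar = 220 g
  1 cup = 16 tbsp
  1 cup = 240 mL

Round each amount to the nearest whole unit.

Scaling factor: 18/5 = 3.6.
brown sugar: 2 cup × 18/5 × 220 g/cup ÷ 28.35 g/oz ≈ 56 oz
cocoa powder: 1.5 lb × 18/5 × 16 oz/lb × 28.35 g/oz ≈ 2449 g
powdered sugar: 0.75 cup × 18/5 × 120 g/cup = 324 g
peanut butter: 40 g × 18/5 ÷ 258 g/cup × 16 tbsp/cup ≈ 9 tbsp
sour cream: 60 g × 18/5 ÷ 28.35 g/oz ≈ 8 oz
buttermilk: (1 tbsp + 2 tsp = 5/3 tbsp) × 18/5 ÷ 16 tbsp/cup × 245 g/cup ≈ 92 g

brown sugar: 56 oz; cocoa powder: 2449 g; powdered sugar: 324 g; peanut butter: 9 tbsp; sour cream: 8 oz; buttermilk: 92 g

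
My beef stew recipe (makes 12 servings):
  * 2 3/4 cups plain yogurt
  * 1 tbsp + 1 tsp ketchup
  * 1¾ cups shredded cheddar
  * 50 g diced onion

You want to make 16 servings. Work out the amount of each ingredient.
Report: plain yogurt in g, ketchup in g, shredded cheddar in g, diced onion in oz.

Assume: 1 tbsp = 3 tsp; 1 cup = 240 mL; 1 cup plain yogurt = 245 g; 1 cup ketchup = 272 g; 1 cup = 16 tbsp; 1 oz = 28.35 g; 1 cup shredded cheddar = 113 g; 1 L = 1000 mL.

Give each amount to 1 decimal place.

plain yogurt: 898.3 g; ketchup: 30.2 g; shredded cheddar: 263.7 g; diced onion: 2.4 oz

Scaling factor: 16/12 = 4/3.
plain yogurt: 2.75 cup × 4/3 × 245 g/cup ≈ 898.3 g
ketchup: (1 tbsp + 1 tsp = 4/3 tbsp) × 4/3 ÷ 16 tbsp/cup × 272 g/cup ≈ 30.2 g
shredded cheddar: 1.75 cup × 4/3 × 113 g/cup ≈ 263.7 g
diced onion: 50 g × 4/3 ÷ 28.35 g/oz ≈ 2.4 oz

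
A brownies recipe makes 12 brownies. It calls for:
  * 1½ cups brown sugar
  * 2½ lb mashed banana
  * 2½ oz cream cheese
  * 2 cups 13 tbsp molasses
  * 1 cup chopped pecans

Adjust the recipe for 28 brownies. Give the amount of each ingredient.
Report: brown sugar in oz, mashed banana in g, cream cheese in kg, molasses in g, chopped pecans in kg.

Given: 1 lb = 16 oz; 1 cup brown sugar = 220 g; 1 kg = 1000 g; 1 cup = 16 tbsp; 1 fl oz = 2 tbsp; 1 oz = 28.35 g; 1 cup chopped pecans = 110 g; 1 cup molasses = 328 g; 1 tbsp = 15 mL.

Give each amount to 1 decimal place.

Scaling factor: 28/12 = 7/3.
brown sugar: 1.5 cup × 7/3 × 220 g/cup ÷ 28.35 g/oz ≈ 27.2 oz
mashed banana: 2.5 lb × 7/3 × 16 oz/lb × 28.35 g/oz = 2646.0 g
cream cheese: 2.5 oz × 7/3 × 28.35 g/oz ÷ 1000 g/kg ≈ 0.2 kg
molasses: (2 cup + 13 tbsp = 2.8125 cup) × 7/3 × 328 g/cup = 2152.5 g
chopped pecans: 1 cup × 7/3 × 110 g/cup ÷ 1000 g/kg ≈ 0.3 kg

brown sugar: 27.2 oz; mashed banana: 2646.0 g; cream cheese: 0.2 kg; molasses: 2152.5 g; chopped pecans: 0.3 kg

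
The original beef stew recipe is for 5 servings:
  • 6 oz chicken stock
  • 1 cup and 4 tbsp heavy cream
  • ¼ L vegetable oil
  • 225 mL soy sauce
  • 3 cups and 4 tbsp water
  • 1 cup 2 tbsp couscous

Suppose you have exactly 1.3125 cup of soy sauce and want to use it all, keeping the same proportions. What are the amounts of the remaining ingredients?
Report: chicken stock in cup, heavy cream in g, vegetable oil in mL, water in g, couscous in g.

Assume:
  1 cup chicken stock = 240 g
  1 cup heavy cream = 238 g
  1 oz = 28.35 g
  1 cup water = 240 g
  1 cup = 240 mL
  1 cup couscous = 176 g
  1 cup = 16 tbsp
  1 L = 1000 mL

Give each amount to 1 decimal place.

The original recipe has 0.9375 cup of soy sauce, so the scaling factor is 1.3125 ÷ 0.9375 = 7/5 = 1.4.
chicken stock: 6 oz × 7/5 × 28.35 g/oz ÷ 240 g/cup ≈ 1.0 cup
heavy cream: (1 cup + 4 tbsp = 1.25 cup) × 7/5 × 238 g/cup = 416.5 g
vegetable oil: 0.25 L × 7/5 × 1000 mL/L = 350.0 mL
water: (3 cup + 4 tbsp = 3.25 cup) × 7/5 × 240 g/cup = 1092.0 g
couscous: (1 cup + 2 tbsp = 1.125 cup) × 7/5 × 176 g/cup = 277.2 g

chicken stock: 1.0 cup; heavy cream: 416.5 g; vegetable oil: 350.0 mL; water: 1092.0 g; couscous: 277.2 g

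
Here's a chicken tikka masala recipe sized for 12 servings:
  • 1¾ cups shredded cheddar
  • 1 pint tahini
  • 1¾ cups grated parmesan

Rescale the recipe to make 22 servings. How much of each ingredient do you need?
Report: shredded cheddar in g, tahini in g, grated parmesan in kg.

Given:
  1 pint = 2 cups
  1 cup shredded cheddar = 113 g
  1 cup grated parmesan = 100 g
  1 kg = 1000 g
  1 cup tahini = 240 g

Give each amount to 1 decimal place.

shredded cheddar: 362.5 g; tahini: 880.0 g; grated parmesan: 0.3 kg

Scaling factor: 22/12 = 11/6.
shredded cheddar: 1.75 cup × 11/6 × 113 g/cup ≈ 362.5 g
tahini: 1 pint × 11/6 × 2 cup/pint × 240 g/cup = 880.0 g
grated parmesan: 1.75 cup × 11/6 × 100 g/cup ÷ 1000 g/kg ≈ 0.3 kg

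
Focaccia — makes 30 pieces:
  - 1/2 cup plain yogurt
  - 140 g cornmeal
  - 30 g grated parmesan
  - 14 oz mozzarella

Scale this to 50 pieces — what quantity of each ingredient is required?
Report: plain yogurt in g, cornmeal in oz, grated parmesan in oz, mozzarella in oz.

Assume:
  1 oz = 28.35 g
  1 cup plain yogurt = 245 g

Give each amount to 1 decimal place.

Scaling factor: 50/30 = 5/3.
plain yogurt: 0.5 cup × 5/3 × 245 g/cup ≈ 204.2 g
cornmeal: 140 g × 5/3 ÷ 28.35 g/oz ≈ 8.2 oz
grated parmesan: 30 g × 5/3 ÷ 28.35 g/oz ≈ 1.8 oz
mozzarella: 14 oz × 5/3 ≈ 23.3 oz

plain yogurt: 204.2 g; cornmeal: 8.2 oz; grated parmesan: 1.8 oz; mozzarella: 23.3 oz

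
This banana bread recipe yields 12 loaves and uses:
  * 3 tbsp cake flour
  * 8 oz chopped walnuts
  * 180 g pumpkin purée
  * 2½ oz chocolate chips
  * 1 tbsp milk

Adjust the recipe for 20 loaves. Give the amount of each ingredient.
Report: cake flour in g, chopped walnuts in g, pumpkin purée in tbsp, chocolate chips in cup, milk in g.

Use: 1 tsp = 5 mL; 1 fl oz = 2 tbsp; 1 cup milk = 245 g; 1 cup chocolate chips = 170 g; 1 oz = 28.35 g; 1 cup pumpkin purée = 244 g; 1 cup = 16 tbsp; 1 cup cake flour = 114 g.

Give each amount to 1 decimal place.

Scaling factor: 20/12 = 5/3.
cake flour: 3 tbsp × 5/3 ÷ 16 tbsp/cup × 114 g/cup ≈ 35.6 g
chopped walnuts: 8 oz × 5/3 × 28.35 g/oz = 378.0 g
pumpkin purée: 180 g × 5/3 ÷ 244 g/cup × 16 tbsp/cup ≈ 19.7 tbsp
chocolate chips: 2.5 oz × 5/3 × 28.35 g/oz ÷ 170 g/cup ≈ 0.7 cup
milk: 1 tbsp × 5/3 ÷ 16 tbsp/cup × 245 g/cup ≈ 25.5 g

cake flour: 35.6 g; chopped walnuts: 378.0 g; pumpkin purée: 19.7 tbsp; chocolate chips: 0.7 cup; milk: 25.5 g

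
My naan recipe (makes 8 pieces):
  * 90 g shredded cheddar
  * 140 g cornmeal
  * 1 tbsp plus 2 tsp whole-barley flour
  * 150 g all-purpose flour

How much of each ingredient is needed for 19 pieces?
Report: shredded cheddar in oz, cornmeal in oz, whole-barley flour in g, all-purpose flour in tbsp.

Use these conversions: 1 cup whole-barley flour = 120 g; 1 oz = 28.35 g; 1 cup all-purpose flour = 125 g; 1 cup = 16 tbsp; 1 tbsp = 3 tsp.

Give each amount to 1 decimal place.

Scaling factor: 19/8 = 2.375.
shredded cheddar: 90 g × 19/8 ÷ 28.35 g/oz ≈ 7.5 oz
cornmeal: 140 g × 19/8 ÷ 28.35 g/oz ≈ 11.7 oz
whole-barley flour: (1 tbsp + 2 tsp = 5/3 tbsp) × 19/8 ÷ 16 tbsp/cup × 120 g/cup ≈ 29.7 g
all-purpose flour: 150 g × 19/8 ÷ 125 g/cup × 16 tbsp/cup = 45.6 tbsp

shredded cheddar: 7.5 oz; cornmeal: 11.7 oz; whole-barley flour: 29.7 g; all-purpose flour: 45.6 tbsp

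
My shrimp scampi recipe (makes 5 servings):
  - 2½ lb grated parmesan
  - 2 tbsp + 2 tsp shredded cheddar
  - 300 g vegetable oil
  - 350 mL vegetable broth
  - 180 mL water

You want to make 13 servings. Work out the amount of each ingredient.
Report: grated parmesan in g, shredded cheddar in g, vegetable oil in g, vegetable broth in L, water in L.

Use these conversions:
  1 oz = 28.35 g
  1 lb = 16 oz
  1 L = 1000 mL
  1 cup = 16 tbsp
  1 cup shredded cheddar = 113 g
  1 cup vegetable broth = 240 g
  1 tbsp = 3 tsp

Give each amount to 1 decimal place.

grated parmesan: 2948.4 g; shredded cheddar: 49.0 g; vegetable oil: 780.0 g; vegetable broth: 0.9 L; water: 0.5 L

Scaling factor: 13/5 = 2.6.
grated parmesan: 2.5 lb × 13/5 × 16 oz/lb × 28.35 g/oz = 2948.4 g
shredded cheddar: (2 tbsp + 2 tsp = 8/3 tbsp) × 13/5 ÷ 16 tbsp/cup × 113 g/cup ≈ 49.0 g
vegetable oil: 300 g × 13/5 = 780.0 g
vegetable broth: 350 mL × 13/5 ÷ 1000 mL/L ≈ 0.9 L
water: 180 mL × 13/5 ÷ 1000 mL/L ≈ 0.5 L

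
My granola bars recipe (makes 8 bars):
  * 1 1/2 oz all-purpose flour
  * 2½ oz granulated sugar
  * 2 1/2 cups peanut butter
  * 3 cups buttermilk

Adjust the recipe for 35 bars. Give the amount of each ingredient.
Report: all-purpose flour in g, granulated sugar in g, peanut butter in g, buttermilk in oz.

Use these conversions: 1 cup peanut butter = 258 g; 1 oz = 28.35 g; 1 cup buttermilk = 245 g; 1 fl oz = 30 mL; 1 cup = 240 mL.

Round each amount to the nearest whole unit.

Scaling factor: 35/8 = 4.375.
all-purpose flour: 1.5 oz × 35/8 × 28.35 g/oz ≈ 186 g
granulated sugar: 2.5 oz × 35/8 × 28.35 g/oz ≈ 310 g
peanut butter: 2.5 cup × 35/8 × 258 g/cup ≈ 2822 g
buttermilk: 3 cup × 35/8 × 245 g/cup ÷ 28.35 g/oz ≈ 113 oz

all-purpose flour: 186 g; granulated sugar: 310 g; peanut butter: 2822 g; buttermilk: 113 oz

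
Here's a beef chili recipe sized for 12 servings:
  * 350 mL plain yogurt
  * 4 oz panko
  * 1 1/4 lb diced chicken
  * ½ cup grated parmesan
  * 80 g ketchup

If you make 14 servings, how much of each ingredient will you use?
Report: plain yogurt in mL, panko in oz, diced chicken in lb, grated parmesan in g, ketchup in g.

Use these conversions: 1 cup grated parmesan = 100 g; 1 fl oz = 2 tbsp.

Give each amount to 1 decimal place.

Scaling factor: 14/12 = 7/6.
plain yogurt: 350 mL × 7/6 ≈ 408.3 mL
panko: 4 oz × 7/6 ≈ 4.7 oz
diced chicken: 1.25 lb × 7/6 ≈ 1.5 lb
grated parmesan: 0.5 cup × 7/6 × 100 g/cup ≈ 58.3 g
ketchup: 80 g × 7/6 ≈ 93.3 g

plain yogurt: 408.3 mL; panko: 4.7 oz; diced chicken: 1.5 lb; grated parmesan: 58.3 g; ketchup: 93.3 g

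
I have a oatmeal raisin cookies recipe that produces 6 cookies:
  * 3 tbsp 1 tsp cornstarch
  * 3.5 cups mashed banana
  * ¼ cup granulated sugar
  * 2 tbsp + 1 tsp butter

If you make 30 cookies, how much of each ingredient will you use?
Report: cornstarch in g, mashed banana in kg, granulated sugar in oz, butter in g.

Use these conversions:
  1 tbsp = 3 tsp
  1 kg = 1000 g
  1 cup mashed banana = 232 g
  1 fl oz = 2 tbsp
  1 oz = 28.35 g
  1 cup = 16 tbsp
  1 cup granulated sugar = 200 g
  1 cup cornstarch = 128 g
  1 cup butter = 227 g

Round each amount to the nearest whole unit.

Scaling factor: 30/6 = 5.
cornstarch: (3 tbsp + 1 tsp = 10/3 tbsp) × 5 ÷ 16 tbsp/cup × 128 g/cup ≈ 133 g
mashed banana: 3.5 cup × 5 × 232 g/cup ÷ 1000 g/kg ≈ 4 kg
granulated sugar: 0.25 cup × 5 × 200 g/cup ÷ 28.35 g/oz ≈ 9 oz
butter: (2 tbsp + 1 tsp = 7/3 tbsp) × 5 ÷ 16 tbsp/cup × 227 g/cup ≈ 166 g

cornstarch: 133 g; mashed banana: 4 kg; granulated sugar: 9 oz; butter: 166 g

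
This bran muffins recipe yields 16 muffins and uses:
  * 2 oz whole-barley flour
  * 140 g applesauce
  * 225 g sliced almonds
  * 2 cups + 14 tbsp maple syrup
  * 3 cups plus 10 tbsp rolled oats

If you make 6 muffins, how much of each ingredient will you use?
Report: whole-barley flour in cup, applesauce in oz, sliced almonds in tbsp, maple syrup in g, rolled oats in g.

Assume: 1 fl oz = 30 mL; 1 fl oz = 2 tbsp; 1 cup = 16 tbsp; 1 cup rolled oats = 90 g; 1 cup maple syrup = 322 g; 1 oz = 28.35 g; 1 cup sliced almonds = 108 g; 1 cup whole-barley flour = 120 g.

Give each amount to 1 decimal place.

whole-barley flour: 0.2 cup; applesauce: 1.9 oz; sliced almonds: 12.5 tbsp; maple syrup: 347.2 g; rolled oats: 122.3 g

Scaling factor: 6/16 = 3/8 = 0.375.
whole-barley flour: 2 oz × 3/8 × 28.35 g/oz ÷ 120 g/cup ≈ 0.2 cup
applesauce: 140 g × 3/8 ÷ 28.35 g/oz ≈ 1.9 oz
sliced almonds: 225 g × 3/8 ÷ 108 g/cup × 16 tbsp/cup = 12.5 tbsp
maple syrup: (2 cup + 14 tbsp = 2.875 cup) × 3/8 × 322 g/cup ≈ 347.2 g
rolled oats: (3 cup + 10 tbsp = 3.625 cup) × 3/8 × 90 g/cup ≈ 122.3 g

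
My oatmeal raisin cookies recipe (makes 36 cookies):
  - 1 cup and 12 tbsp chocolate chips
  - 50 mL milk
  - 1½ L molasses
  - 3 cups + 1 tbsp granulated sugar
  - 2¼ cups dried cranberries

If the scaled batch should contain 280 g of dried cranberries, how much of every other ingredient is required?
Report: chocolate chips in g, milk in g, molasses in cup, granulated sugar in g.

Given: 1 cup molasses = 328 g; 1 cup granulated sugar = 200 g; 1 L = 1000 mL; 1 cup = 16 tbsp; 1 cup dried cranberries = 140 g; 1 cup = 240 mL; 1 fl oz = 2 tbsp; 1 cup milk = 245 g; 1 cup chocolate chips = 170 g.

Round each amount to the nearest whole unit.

chocolate chips: 264 g; milk: 45 g; molasses: 6 cup; granulated sugar: 544 g

The original recipe has 315 g of dried cranberries, so the scaling factor is 280 ÷ 315 = 8/9.
chocolate chips: (1 cup + 12 tbsp = 1.75 cup) × 8/9 × 170 g/cup ≈ 264 g
milk: 50 mL × 8/9 ÷ 240 mL/cup × 245 g/cup ≈ 45 g
molasses: 1.5 L × 8/9 × 1000 mL/L ÷ 240 mL/cup ≈ 6 cup
granulated sugar: (3 cup + 1 tbsp = 3.0625 cup) × 8/9 × 200 g/cup ≈ 544 g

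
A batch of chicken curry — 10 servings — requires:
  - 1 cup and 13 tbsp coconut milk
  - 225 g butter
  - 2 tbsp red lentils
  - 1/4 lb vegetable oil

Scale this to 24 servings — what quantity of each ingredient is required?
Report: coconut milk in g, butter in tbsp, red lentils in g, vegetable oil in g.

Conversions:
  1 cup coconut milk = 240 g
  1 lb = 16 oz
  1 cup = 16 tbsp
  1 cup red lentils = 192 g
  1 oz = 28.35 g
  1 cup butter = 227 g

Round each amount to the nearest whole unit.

coconut milk: 1044 g; butter: 38 tbsp; red lentils: 58 g; vegetable oil: 272 g

Scaling factor: 24/10 = 12/5 = 2.4.
coconut milk: (1 cup + 13 tbsp = 1.8125 cup) × 12/5 × 240 g/cup = 1044 g
butter: 225 g × 12/5 ÷ 227 g/cup × 16 tbsp/cup ≈ 38 tbsp
red lentils: 2 tbsp × 12/5 ÷ 16 tbsp/cup × 192 g/cup ≈ 58 g
vegetable oil: 0.25 lb × 12/5 × 16 oz/lb × 28.35 g/oz ≈ 272 g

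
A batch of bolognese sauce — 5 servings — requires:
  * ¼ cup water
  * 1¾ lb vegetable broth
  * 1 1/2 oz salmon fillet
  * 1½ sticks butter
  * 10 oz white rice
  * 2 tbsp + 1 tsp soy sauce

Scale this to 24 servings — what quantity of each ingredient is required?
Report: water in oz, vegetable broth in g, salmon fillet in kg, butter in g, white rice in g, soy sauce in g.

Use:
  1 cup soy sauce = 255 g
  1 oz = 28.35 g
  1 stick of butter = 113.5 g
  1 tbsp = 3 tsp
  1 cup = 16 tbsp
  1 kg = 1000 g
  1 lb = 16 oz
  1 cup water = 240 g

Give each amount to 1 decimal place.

Scaling factor: 24/5 = 4.8.
water: 0.25 cup × 24/5 × 240 g/cup ÷ 28.35 g/oz ≈ 10.2 oz
vegetable broth: 1.75 lb × 24/5 × 16 oz/lb × 28.35 g/oz ≈ 3810.2 g
salmon fillet: 1.5 oz × 24/5 × 28.35 g/oz ÷ 1000 g/kg ≈ 0.2 kg
butter: 1.5 stick × 24/5 × 113.5 g/stick = 817.2 g
white rice: 10 oz × 24/5 × 28.35 g/oz = 1360.8 g
soy sauce: (2 tbsp + 1 tsp = 7/3 tbsp) × 24/5 ÷ 16 tbsp/cup × 255 g/cup = 178.5 g

water: 10.2 oz; vegetable broth: 3810.2 g; salmon fillet: 0.2 kg; butter: 817.2 g; white rice: 1360.8 g; soy sauce: 178.5 g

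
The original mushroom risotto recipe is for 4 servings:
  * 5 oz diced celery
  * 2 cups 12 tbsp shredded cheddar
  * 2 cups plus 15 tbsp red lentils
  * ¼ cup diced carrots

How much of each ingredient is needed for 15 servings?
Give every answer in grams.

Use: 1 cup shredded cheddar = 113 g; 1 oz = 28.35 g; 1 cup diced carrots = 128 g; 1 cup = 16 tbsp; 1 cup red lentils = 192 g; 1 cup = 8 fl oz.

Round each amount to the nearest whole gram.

diced celery: 532 g; shredded cheddar: 1165 g; red lentils: 2115 g; diced carrots: 120 g

Scaling factor: 15/4 = 3.75.
diced celery: 5 oz × 15/4 × 28.35 g/oz ≈ 532 g
shredded cheddar: (2 cup + 12 tbsp = 2.75 cup) × 15/4 × 113 g/cup ≈ 1165 g
red lentils: (2 cup + 15 tbsp = 2.9375 cup) × 15/4 × 192 g/cup = 2115 g
diced carrots: 0.25 cup × 15/4 × 128 g/cup = 120 g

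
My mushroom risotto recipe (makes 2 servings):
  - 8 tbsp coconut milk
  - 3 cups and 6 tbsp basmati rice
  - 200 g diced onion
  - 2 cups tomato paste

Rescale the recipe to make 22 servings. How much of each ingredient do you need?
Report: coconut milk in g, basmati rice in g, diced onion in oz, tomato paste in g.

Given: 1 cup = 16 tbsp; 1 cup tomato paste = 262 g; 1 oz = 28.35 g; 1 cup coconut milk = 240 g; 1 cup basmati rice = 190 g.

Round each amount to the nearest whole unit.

Scaling factor: 22/2 = 11.
coconut milk: 8 tbsp × 11 ÷ 16 tbsp/cup × 240 g/cup = 1320 g
basmati rice: (3 cup + 6 tbsp = 3.375 cup) × 11 × 190 g/cup ≈ 7054 g
diced onion: 200 g × 11 ÷ 28.35 g/oz ≈ 78 oz
tomato paste: 2 cup × 11 × 262 g/cup = 5764 g

coconut milk: 1320 g; basmati rice: 7054 g; diced onion: 78 oz; tomato paste: 5764 g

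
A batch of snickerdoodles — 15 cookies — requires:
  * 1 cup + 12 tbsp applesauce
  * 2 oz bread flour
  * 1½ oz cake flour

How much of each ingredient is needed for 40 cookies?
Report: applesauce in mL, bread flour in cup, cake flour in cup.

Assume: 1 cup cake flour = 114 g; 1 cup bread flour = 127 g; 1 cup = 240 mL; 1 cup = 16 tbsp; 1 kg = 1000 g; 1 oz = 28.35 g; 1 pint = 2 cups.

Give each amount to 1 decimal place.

Scaling factor: 40/15 = 8/3.
applesauce: (1 cup + 12 tbsp = 1.75 cup) × 8/3 × 240 mL/cup = 1120.0 mL
bread flour: 2 oz × 8/3 × 28.35 g/oz ÷ 127 g/cup ≈ 1.2 cup
cake flour: 1.5 oz × 8/3 × 28.35 g/oz ÷ 114 g/cup ≈ 1.0 cup

applesauce: 1120.0 mL; bread flour: 1.2 cup; cake flour: 1.0 cup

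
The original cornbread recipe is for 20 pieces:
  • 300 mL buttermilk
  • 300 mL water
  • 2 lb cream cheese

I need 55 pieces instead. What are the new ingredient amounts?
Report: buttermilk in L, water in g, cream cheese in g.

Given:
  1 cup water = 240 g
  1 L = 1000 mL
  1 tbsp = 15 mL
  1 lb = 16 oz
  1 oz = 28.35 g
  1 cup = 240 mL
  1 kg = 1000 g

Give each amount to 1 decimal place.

buttermilk: 0.8 L; water: 825.0 g; cream cheese: 2494.8 g

Scaling factor: 55/20 = 11/4 = 2.75.
buttermilk: 300 mL × 11/4 ÷ 1000 mL/L ≈ 0.8 L
water: 300 mL × 11/4 ÷ 240 mL/cup × 240 g/cup = 825.0 g
cream cheese: 2 lb × 11/4 × 16 oz/lb × 28.35 g/oz = 2494.8 g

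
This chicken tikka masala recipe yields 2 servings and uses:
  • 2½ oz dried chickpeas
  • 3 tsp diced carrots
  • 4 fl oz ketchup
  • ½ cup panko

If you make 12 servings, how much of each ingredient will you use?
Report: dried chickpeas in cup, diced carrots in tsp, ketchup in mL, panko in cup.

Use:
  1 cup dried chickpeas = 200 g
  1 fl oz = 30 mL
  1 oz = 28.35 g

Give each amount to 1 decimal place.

dried chickpeas: 2.1 cup; diced carrots: 18.0 tsp; ketchup: 720.0 mL; panko: 3.0 cup

Scaling factor: 12/2 = 6.
dried chickpeas: 2.5 oz × 6 × 28.35 g/oz ÷ 200 g/cup ≈ 2.1 cup
diced carrots: 3 tsp × 6 = 18.0 tsp
ketchup: 4 fl oz × 6 × 30 mL/fl oz = 720.0 mL
panko: 0.5 cup × 6 = 3.0 cup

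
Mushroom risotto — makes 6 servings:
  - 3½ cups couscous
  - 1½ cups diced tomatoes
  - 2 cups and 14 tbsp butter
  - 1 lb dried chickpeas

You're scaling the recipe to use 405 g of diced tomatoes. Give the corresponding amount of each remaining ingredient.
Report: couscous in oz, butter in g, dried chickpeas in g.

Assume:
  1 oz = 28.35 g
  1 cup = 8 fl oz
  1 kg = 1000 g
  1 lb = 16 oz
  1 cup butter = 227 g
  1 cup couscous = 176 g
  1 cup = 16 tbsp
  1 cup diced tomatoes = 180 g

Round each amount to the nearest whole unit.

couscous: 33 oz; butter: 979 g; dried chickpeas: 680 g

The original recipe has 270 g of diced tomatoes, so the scaling factor is 405 ÷ 270 = 3/2 = 1.5.
couscous: 3.5 cup × 3/2 × 176 g/cup ÷ 28.35 g/oz ≈ 33 oz
butter: (2 cup + 14 tbsp = 2.875 cup) × 3/2 × 227 g/cup ≈ 979 g
dried chickpeas: 1 lb × 3/2 × 16 oz/lb × 28.35 g/oz ≈ 680 g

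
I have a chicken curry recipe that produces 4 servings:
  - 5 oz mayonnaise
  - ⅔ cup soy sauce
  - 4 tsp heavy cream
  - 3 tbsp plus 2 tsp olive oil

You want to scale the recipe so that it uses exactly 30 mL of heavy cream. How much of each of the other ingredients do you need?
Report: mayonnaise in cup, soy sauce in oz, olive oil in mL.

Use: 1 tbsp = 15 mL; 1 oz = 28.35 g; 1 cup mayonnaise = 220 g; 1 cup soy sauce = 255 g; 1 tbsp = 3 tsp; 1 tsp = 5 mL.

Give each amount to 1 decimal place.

The original recipe has 20 mL of heavy cream, so the scaling factor is 30 ÷ 20 = 3/2 = 1.5.
mayonnaise: 5 oz × 3/2 × 28.35 g/oz ÷ 220 g/cup ≈ 1.0 cup
soy sauce: 2/3 cup × 3/2 × 255 g/cup ÷ 28.35 g/oz ≈ 9.0 oz
olive oil: (3 tbsp + 2 tsp = 11/3 tbsp) × 3/2 × 15 mL/tbsp = 82.5 mL

mayonnaise: 1.0 cup; soy sauce: 9.0 oz; olive oil: 82.5 mL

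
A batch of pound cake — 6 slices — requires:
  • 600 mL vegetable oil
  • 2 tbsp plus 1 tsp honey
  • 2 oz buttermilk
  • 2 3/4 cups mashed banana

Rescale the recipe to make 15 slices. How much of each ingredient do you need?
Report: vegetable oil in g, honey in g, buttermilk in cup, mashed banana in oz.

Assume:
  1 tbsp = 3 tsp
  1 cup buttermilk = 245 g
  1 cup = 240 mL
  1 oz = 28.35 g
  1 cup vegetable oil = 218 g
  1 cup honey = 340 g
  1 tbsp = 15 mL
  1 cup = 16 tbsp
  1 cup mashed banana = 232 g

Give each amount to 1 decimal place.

vegetable oil: 1362.5 g; honey: 124.0 g; buttermilk: 0.6 cup; mashed banana: 56.3 oz

Scaling factor: 15/6 = 5/2 = 2.5.
vegetable oil: 600 mL × 5/2 ÷ 240 mL/cup × 218 g/cup = 1362.5 g
honey: (2 tbsp + 1 tsp = 7/3 tbsp) × 5/2 ÷ 16 tbsp/cup × 340 g/cup ≈ 124.0 g
buttermilk: 2 oz × 5/2 × 28.35 g/oz ÷ 245 g/cup ≈ 0.6 cup
mashed banana: 2.75 cup × 5/2 × 232 g/cup ÷ 28.35 g/oz ≈ 56.3 oz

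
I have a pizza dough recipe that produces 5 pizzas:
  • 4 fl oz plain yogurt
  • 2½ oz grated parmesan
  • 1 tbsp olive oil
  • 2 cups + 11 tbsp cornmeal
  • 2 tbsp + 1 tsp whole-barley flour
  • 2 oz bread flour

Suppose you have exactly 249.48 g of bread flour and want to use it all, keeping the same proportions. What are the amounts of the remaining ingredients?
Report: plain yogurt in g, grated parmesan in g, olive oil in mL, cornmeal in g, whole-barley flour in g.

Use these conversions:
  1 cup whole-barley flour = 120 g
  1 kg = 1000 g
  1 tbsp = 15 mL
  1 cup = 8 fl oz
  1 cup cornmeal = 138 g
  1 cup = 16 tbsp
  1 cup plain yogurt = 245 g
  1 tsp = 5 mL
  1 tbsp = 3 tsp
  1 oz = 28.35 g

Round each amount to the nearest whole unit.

plain yogurt: 539 g; grated parmesan: 312 g; olive oil: 66 mL; cornmeal: 1632 g; whole-barley flour: 77 g

The original recipe has 56.7 g of bread flour, so the scaling factor is 249.48 ÷ 56.7 = 22/5 = 4.4.
plain yogurt: 4 fl oz × 22/5 ÷ 8 fl oz/cup × 245 g/cup = 539 g
grated parmesan: 2.5 oz × 22/5 × 28.35 g/oz ≈ 312 g
olive oil: 1 tbsp × 22/5 × 15 mL/tbsp = 66 mL
cornmeal: (2 cup + 11 tbsp = 2.6875 cup) × 22/5 × 138 g/cup ≈ 1632 g
whole-barley flour: (2 tbsp + 1 tsp = 7/3 tbsp) × 22/5 ÷ 16 tbsp/cup × 120 g/cup = 77 g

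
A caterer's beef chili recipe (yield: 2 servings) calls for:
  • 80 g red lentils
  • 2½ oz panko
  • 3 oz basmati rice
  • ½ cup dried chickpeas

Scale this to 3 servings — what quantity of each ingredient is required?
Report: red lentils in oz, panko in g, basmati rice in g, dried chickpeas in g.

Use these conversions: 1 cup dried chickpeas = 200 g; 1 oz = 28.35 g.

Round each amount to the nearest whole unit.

red lentils: 4 oz; panko: 106 g; basmati rice: 128 g; dried chickpeas: 150 g

Scaling factor: 3/2 = 1.5.
red lentils: 80 g × 3/2 ÷ 28.35 g/oz ≈ 4 oz
panko: 2.5 oz × 3/2 × 28.35 g/oz ≈ 106 g
basmati rice: 3 oz × 3/2 × 28.35 g/oz ≈ 128 g
dried chickpeas: 0.5 cup × 3/2 × 200 g/cup = 150 g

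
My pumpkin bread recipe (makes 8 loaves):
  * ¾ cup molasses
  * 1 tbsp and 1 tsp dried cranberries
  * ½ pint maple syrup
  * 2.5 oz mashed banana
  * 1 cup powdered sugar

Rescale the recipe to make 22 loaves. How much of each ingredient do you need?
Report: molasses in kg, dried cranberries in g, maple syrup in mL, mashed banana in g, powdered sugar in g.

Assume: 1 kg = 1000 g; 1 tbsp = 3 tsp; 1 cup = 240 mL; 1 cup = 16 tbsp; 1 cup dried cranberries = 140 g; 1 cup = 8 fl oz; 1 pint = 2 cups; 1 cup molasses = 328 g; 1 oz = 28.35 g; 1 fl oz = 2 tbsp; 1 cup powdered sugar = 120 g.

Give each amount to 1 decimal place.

molasses: 0.7 kg; dried cranberries: 32.1 g; maple syrup: 660.0 mL; mashed banana: 194.9 g; powdered sugar: 330.0 g

Scaling factor: 22/8 = 11/4 = 2.75.
molasses: 0.75 cup × 11/4 × 328 g/cup ÷ 1000 g/kg ≈ 0.7 kg
dried cranberries: (1 tbsp + 1 tsp = 4/3 tbsp) × 11/4 ÷ 16 tbsp/cup × 140 g/cup ≈ 32.1 g
maple syrup: 0.5 pint × 11/4 × 2 cup/pint × 240 mL/cup = 660.0 mL
mashed banana: 2.5 oz × 11/4 × 28.35 g/oz ≈ 194.9 g
powdered sugar: 1 cup × 11/4 × 120 g/cup = 330.0 g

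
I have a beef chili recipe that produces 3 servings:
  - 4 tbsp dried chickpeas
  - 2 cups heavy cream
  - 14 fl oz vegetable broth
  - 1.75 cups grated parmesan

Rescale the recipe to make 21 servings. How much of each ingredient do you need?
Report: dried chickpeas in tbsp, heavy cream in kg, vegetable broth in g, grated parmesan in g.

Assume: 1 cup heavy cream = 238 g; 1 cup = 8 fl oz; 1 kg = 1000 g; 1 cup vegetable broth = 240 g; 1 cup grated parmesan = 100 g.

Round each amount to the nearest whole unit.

Scaling factor: 21/3 = 7.
dried chickpeas: 4 tbsp × 7 = 28 tbsp
heavy cream: 2 cup × 7 × 238 g/cup ÷ 1000 g/kg ≈ 3 kg
vegetable broth: 14 fl oz × 7 ÷ 8 fl oz/cup × 240 g/cup = 2940 g
grated parmesan: 1.75 cup × 7 × 100 g/cup = 1225 g

dried chickpeas: 28 tbsp; heavy cream: 3 kg; vegetable broth: 2940 g; grated parmesan: 1225 g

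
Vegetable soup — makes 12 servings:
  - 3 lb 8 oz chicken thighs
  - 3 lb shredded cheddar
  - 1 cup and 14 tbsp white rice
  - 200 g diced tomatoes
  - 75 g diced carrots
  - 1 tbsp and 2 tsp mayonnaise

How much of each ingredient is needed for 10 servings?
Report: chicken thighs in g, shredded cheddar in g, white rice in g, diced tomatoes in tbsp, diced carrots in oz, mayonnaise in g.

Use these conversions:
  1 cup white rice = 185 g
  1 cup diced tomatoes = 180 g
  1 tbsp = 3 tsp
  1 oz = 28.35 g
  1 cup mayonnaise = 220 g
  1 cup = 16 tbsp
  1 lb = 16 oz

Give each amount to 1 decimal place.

chicken thighs: 1323.0 g; shredded cheddar: 1134.0 g; white rice: 289.1 g; diced tomatoes: 14.8 tbsp; diced carrots: 2.2 oz; mayonnaise: 19.1 g

Scaling factor: 10/12 = 5/6.
chicken thighs: (3 lb + 8 oz = 3.5 lb) × 5/6 × 16 oz/lb × 28.35 g/oz = 1323.0 g
shredded cheddar: 3 lb × 5/6 × 16 oz/lb × 28.35 g/oz = 1134.0 g
white rice: (1 cup + 14 tbsp = 1.875 cup) × 5/6 × 185 g/cup ≈ 289.1 g
diced tomatoes: 200 g × 5/6 ÷ 180 g/cup × 16 tbsp/cup ≈ 14.8 tbsp
diced carrots: 75 g × 5/6 ÷ 28.35 g/oz ≈ 2.2 oz
mayonnaise: (1 tbsp + 2 tsp = 5/3 tbsp) × 5/6 ÷ 16 tbsp/cup × 220 g/cup ≈ 19.1 g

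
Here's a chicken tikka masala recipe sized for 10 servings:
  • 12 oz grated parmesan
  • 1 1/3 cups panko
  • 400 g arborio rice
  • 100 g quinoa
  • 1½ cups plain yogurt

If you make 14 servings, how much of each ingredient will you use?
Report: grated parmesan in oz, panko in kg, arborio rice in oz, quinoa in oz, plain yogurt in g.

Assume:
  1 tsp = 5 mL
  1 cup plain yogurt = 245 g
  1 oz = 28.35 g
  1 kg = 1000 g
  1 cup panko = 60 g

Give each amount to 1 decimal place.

grated parmesan: 16.8 oz; panko: 0.1 kg; arborio rice: 19.8 oz; quinoa: 4.9 oz; plain yogurt: 514.5 g

Scaling factor: 14/10 = 7/5 = 1.4.
grated parmesan: 12 oz × 7/5 = 16.8 oz
panko: 4/3 cup × 7/5 × 60 g/cup ÷ 1000 g/kg ≈ 0.1 kg
arborio rice: 400 g × 7/5 ÷ 28.35 g/oz ≈ 19.8 oz
quinoa: 100 g × 7/5 ÷ 28.35 g/oz ≈ 4.9 oz
plain yogurt: 1.5 cup × 7/5 × 245 g/cup = 514.5 g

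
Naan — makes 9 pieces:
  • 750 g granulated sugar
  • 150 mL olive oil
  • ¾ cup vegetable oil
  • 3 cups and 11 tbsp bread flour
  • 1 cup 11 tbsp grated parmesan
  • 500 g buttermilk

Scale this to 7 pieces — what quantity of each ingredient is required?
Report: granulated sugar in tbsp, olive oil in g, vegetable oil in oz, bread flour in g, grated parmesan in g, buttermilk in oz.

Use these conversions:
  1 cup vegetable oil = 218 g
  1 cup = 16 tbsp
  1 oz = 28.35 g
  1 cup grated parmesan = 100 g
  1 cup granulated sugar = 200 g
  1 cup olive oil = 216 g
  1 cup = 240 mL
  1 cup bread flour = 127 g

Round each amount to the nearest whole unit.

Scaling factor: 7/9.
granulated sugar: 750 g × 7/9 ÷ 200 g/cup × 16 tbsp/cup ≈ 47 tbsp
olive oil: 150 mL × 7/9 ÷ 240 mL/cup × 216 g/cup = 105 g
vegetable oil: 0.75 cup × 7/9 × 218 g/cup ÷ 28.35 g/oz ≈ 4 oz
bread flour: (3 cup + 11 tbsp = 3.6875 cup) × 7/9 × 127 g/cup ≈ 364 g
grated parmesan: (1 cup + 11 tbsp = 1.6875 cup) × 7/9 × 100 g/cup ≈ 131 g
buttermilk: 500 g × 7/9 ÷ 28.35 g/oz ≈ 14 oz

granulated sugar: 47 tbsp; olive oil: 105 g; vegetable oil: 4 oz; bread flour: 364 g; grated parmesan: 131 g; buttermilk: 14 oz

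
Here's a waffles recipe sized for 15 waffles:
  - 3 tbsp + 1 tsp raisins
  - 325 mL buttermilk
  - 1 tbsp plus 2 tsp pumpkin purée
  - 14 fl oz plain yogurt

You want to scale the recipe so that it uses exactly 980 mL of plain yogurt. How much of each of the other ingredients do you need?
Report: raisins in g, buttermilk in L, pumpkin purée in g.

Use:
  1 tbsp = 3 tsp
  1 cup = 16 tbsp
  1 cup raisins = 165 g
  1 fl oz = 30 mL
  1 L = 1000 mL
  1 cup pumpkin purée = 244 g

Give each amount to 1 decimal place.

The original recipe has 420 mL of plain yogurt, so the scaling factor is 980 ÷ 420 = 7/3.
raisins: (3 tbsp + 1 tsp = 10/3 tbsp) × 7/3 ÷ 16 tbsp/cup × 165 g/cup ≈ 80.2 g
buttermilk: 325 mL × 7/3 ÷ 1000 mL/L ≈ 0.8 L
pumpkin purée: (1 tbsp + 2 tsp = 5/3 tbsp) × 7/3 ÷ 16 tbsp/cup × 244 g/cup ≈ 59.3 g

raisins: 80.2 g; buttermilk: 0.8 L; pumpkin purée: 59.3 g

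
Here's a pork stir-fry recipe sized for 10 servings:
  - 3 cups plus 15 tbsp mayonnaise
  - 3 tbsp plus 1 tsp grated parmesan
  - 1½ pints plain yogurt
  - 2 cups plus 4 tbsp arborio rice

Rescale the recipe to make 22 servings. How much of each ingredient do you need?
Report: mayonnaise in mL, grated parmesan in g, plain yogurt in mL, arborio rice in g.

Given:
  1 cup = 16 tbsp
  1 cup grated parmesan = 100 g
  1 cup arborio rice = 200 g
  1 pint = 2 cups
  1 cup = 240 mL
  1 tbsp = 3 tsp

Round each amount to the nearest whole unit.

Scaling factor: 22/10 = 11/5 = 2.2.
mayonnaise: (3 cup + 15 tbsp = 3.9375 cup) × 11/5 × 240 mL/cup = 2079 mL
grated parmesan: (3 tbsp + 1 tsp = 10/3 tbsp) × 11/5 ÷ 16 tbsp/cup × 100 g/cup ≈ 46 g
plain yogurt: 1.5 pint × 11/5 × 2 cup/pint × 240 mL/cup = 1584 mL
arborio rice: (2 cup + 4 tbsp = 2.25 cup) × 11/5 × 200 g/cup = 990 g

mayonnaise: 2079 mL; grated parmesan: 46 g; plain yogurt: 1584 mL; arborio rice: 990 g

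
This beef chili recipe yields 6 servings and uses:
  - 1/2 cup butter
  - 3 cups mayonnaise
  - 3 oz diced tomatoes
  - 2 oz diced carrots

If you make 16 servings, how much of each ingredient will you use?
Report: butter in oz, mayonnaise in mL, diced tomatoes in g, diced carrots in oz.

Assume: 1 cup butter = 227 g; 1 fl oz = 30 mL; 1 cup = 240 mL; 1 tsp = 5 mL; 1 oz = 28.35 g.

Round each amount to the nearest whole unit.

butter: 11 oz; mayonnaise: 1920 mL; diced tomatoes: 227 g; diced carrots: 5 oz

Scaling factor: 16/6 = 8/3.
butter: 0.5 cup × 8/3 × 227 g/cup ÷ 28.35 g/oz ≈ 11 oz
mayonnaise: 3 cup × 8/3 × 240 mL/cup = 1920 mL
diced tomatoes: 3 oz × 8/3 × 28.35 g/oz ≈ 227 g
diced carrots: 2 oz × 8/3 ≈ 5 oz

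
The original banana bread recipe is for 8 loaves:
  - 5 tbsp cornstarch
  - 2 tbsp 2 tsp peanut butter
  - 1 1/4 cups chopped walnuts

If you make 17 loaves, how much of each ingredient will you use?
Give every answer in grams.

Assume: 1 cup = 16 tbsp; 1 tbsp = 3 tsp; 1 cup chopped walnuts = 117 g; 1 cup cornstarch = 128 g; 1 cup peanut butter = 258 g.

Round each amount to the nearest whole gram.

Scaling factor: 17/8 = 2.125.
cornstarch: 5 tbsp × 17/8 ÷ 16 tbsp/cup × 128 g/cup = 85 g
peanut butter: (2 tbsp + 2 tsp = 8/3 tbsp) × 17/8 ÷ 16 tbsp/cup × 258 g/cup ≈ 91 g
chopped walnuts: 1.25 cup × 17/8 × 117 g/cup ≈ 311 g

cornstarch: 85 g; peanut butter: 91 g; chopped walnuts: 311 g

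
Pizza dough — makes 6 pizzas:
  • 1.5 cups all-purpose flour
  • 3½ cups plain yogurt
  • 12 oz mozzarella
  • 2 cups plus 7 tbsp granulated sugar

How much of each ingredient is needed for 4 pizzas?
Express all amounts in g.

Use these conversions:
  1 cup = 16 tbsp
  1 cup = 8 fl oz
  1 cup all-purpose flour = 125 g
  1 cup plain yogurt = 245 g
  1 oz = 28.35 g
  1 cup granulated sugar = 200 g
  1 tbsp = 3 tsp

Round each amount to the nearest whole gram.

Scaling factor: 4/6 = 2/3.
all-purpose flour: 1.5 cup × 2/3 × 125 g/cup = 125 g
plain yogurt: 3.5 cup × 2/3 × 245 g/cup ≈ 572 g
mozzarella: 12 oz × 2/3 × 28.35 g/oz ≈ 227 g
granulated sugar: (2 cup + 7 tbsp = 2.4375 cup) × 2/3 × 200 g/cup = 325 g

all-purpose flour: 125 g; plain yogurt: 572 g; mozzarella: 227 g; granulated sugar: 325 g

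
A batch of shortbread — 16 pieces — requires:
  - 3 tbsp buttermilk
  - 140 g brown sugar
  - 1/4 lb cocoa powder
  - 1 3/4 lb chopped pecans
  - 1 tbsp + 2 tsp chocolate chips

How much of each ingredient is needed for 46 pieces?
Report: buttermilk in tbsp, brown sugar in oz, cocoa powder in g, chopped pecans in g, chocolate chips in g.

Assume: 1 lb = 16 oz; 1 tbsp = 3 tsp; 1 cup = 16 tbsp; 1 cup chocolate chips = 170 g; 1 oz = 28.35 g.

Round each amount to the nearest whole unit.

buttermilk: 9 tbsp; brown sugar: 14 oz; cocoa powder: 326 g; chopped pecans: 2282 g; chocolate chips: 51 g

Scaling factor: 46/16 = 23/8 = 2.875.
buttermilk: 3 tbsp × 23/8 ≈ 9 tbsp
brown sugar: 140 g × 23/8 ÷ 28.35 g/oz ≈ 14 oz
cocoa powder: 0.25 lb × 23/8 × 16 oz/lb × 28.35 g/oz ≈ 326 g
chopped pecans: 1.75 lb × 23/8 × 16 oz/lb × 28.35 g/oz ≈ 2282 g
chocolate chips: (1 tbsp + 2 tsp = 5/3 tbsp) × 23/8 ÷ 16 tbsp/cup × 170 g/cup ≈ 51 g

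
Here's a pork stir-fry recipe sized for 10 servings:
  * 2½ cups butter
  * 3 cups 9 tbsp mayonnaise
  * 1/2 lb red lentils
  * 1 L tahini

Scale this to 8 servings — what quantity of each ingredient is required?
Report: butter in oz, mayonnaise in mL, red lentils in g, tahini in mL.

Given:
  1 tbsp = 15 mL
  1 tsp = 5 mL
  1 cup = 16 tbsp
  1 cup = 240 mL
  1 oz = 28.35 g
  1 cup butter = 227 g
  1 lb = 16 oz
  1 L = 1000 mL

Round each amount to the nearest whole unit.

Scaling factor: 8/10 = 4/5 = 0.8.
butter: 2.5 cup × 4/5 × 227 g/cup ÷ 28.35 g/oz ≈ 16 oz
mayonnaise: (3 cup + 9 tbsp = 3.5625 cup) × 4/5 × 240 mL/cup = 684 mL
red lentils: 0.5 lb × 4/5 × 16 oz/lb × 28.35 g/oz ≈ 181 g
tahini: 1 L × 4/5 × 1000 mL/L = 800 mL

butter: 16 oz; mayonnaise: 684 mL; red lentils: 181 g; tahini: 800 mL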